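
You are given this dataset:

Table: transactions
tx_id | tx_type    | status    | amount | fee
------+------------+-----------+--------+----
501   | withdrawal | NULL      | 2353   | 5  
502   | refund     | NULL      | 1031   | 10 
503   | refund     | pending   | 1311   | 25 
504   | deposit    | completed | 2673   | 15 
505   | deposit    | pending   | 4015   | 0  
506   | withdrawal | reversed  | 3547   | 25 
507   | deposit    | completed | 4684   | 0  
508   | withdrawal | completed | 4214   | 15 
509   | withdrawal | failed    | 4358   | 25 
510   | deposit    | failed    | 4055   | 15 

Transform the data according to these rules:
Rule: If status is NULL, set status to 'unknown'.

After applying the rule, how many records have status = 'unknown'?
2

Step 1: Count records where status IS NULL
Step 2: Found 2 records with NULL status
Step 3: These records will have status set to 'unknown'
Step 4: Records already having status = 'unknown': 0
Step 5: Answer: 2 + 0 = 2 records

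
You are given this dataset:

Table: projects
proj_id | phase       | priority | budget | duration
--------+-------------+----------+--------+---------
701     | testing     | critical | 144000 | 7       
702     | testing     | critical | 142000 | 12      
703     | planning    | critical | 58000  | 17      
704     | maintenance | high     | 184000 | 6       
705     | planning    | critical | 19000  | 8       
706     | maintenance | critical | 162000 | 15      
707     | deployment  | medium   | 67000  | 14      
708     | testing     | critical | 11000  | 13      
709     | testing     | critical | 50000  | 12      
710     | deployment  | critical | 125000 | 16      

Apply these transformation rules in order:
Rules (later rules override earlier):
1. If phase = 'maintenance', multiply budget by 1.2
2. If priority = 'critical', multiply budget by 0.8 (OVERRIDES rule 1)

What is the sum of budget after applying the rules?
856600.0

Step 1: Rule 2 takes priority for records with priority = 'critical'
  - 8 records: 711000 × 0.8 = 568800.0
Step 2: Rule 1 applies to remaining records with phase = 'maintenance'
  - 1 records: 184000 × 1.2 = 220800.0
Step 3: Other records unchanged: 67000
Step 4: Final sum = 568800.0 + 220800.0 + 67000 = 856600.0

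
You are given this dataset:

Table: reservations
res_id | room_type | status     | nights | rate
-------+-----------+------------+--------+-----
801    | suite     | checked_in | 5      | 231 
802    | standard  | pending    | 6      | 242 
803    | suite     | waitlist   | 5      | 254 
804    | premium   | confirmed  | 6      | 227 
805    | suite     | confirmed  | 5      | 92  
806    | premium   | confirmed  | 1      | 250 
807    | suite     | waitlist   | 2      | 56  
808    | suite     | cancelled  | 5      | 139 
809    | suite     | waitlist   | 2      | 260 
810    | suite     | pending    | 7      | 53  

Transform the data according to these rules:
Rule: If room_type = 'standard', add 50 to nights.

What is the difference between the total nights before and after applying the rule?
50

Step 1: Original sum of nights = 44
Step 2: 1 records have room_type = 'standard'
Step 3: Each affected record changes by 50
Step 4: Total change = 1 × 50 = 50
Step 5: New sum = 44 + 50 = 94
Step 6: Difference = |94 - 44| = 50
        (Sum increased by 50)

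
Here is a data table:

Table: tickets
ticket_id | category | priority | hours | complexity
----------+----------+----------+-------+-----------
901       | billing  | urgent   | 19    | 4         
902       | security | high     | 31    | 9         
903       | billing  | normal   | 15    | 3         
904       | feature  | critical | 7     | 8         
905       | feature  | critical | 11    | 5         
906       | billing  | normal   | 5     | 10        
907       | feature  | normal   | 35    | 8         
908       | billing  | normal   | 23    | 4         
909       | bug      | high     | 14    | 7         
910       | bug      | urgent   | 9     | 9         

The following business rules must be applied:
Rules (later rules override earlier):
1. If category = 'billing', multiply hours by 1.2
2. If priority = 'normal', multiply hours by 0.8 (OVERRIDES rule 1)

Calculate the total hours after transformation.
157.2

Step 1: Rule 2 takes priority for records with priority = 'normal'
  - 4 records: 78 × 0.8 = 62.4
Step 2: Rule 1 applies to remaining records with category = 'billing'
  - 1 records: 19 × 1.2 = 22.8
Step 3: Other records unchanged: 72
Step 4: Final sum = 62.4 + 22.8 + 72 = 157.2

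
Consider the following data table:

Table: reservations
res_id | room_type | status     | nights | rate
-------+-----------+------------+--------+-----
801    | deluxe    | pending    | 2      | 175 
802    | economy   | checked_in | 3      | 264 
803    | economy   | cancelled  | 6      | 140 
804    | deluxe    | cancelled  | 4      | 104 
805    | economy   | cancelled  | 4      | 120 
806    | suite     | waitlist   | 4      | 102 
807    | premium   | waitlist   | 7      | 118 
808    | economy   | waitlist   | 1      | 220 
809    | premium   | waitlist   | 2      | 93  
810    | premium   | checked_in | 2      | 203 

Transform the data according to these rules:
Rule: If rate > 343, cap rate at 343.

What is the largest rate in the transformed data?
264

Step 1: Original maximum rate = 264
Step 2: Check cap of 343 against maximum
Step 3: No records exceed the cap (max 264 <= cap 343), so no capping applies
Step 4: Maximum after transformation = 264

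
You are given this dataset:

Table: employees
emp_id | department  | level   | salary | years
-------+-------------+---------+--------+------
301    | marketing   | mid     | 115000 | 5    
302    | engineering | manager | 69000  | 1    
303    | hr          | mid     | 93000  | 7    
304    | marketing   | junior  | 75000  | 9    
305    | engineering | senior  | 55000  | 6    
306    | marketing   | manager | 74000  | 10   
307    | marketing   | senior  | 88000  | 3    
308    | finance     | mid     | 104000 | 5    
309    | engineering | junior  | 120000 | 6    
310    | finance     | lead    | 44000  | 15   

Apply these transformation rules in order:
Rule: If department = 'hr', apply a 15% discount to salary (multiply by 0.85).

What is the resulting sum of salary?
823050.0

Step 1: Records with department = 'hr' have total salary = 93000
Step 2: Apply multiplier: 93000 × 0.85 = 79050.0
Step 3: Other records total: 744000
Step 4: Final sum = 79050.0 + 744000 = 823050.0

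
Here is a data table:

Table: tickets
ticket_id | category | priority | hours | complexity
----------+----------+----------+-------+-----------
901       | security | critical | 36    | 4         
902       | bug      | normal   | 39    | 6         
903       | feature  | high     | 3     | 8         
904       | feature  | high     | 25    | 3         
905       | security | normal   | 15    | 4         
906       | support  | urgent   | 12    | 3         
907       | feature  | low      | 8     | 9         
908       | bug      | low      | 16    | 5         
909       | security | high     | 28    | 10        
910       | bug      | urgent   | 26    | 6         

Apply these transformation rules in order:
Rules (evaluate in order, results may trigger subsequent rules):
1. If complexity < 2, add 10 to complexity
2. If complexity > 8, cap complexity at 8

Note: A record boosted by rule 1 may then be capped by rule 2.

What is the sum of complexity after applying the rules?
55

Step 1: Apply rule 1 to records with complexity < 2
  - 0 records get bonus of 10
  - Of these, 0 records then exceed 8 and get capped
Step 2: Apply rule 2 to records with complexity > 8
  - 2 records (original) are capped
Step 3: Calculate final sum = 55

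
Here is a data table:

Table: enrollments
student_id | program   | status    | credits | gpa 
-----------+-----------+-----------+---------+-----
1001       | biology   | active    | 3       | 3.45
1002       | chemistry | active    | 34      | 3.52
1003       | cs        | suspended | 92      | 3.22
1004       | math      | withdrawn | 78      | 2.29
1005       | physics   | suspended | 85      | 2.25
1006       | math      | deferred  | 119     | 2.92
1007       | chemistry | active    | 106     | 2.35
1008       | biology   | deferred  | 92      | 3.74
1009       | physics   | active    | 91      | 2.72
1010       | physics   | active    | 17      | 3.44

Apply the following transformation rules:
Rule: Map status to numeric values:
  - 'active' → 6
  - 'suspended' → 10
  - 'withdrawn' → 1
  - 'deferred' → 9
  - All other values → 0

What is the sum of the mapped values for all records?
69

Step 1: Apply mapping to each record
Step 2: Count by status:
  'active': 5 records × 6 = 30
  'suspended': 2 records × 10 = 20
  'withdrawn': 1 records × 1 = 1
  'deferred': 2 records × 9 = 18
Step 3: Sum all mapped values = 69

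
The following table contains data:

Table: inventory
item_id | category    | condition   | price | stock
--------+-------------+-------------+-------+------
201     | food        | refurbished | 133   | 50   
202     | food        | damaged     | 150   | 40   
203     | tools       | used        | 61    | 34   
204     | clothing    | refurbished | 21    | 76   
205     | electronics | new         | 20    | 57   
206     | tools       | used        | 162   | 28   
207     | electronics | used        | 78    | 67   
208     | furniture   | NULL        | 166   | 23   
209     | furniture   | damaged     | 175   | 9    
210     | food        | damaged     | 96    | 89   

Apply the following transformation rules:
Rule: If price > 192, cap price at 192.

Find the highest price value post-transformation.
175

Step 1: Original maximum price = 175
Step 2: Check cap of 192 against maximum
Step 3: No records exceed the cap (max 175 <= cap 192), so no capping applies
Step 4: Maximum after transformation = 175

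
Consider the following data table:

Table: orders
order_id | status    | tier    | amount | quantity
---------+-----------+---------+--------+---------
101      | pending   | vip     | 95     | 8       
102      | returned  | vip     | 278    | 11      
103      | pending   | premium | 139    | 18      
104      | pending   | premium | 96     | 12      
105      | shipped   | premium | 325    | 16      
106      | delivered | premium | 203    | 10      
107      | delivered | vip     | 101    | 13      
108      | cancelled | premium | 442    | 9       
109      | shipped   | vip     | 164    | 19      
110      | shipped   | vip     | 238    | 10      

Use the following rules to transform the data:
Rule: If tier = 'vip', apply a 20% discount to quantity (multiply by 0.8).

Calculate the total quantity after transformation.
113.8

Step 1: Records with tier = 'vip' have total quantity = 61
Step 2: Apply multiplier: 61 × 0.8 = 48.8
Step 3: Other records total: 65
Step 4: Final sum = 48.8 + 65 = 113.8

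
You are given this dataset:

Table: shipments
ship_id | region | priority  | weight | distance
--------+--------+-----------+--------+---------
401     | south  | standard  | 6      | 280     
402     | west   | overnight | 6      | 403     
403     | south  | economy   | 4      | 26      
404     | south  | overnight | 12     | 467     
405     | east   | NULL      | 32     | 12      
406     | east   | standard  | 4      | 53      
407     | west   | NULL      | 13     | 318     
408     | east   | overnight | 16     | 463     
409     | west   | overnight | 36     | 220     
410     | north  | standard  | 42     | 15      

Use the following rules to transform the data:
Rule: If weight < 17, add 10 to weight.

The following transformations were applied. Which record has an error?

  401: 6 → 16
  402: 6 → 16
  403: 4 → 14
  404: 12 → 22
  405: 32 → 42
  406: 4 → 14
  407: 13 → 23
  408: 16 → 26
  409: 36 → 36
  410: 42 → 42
Record 405 has an error. The correct transformed value should be 32, not 42.

Step 1: Check each record against the rule
Step 2: Record 405 has weight = 32
Step 3: Since 32 >= 17, the bonus should not have been applied
Step 4: Correct value = 32, but claimed value = 42
Conclusion: Record 405 has the error.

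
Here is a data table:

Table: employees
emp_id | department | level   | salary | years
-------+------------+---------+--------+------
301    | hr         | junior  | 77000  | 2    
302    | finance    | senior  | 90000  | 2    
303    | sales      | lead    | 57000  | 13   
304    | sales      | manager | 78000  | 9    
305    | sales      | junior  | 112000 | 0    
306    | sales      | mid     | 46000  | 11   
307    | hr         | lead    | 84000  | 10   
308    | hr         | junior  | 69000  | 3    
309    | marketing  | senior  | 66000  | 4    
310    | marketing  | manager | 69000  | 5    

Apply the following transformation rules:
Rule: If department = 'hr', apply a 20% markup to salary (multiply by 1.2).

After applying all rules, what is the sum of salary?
794000.0

Step 1: Records with department = 'hr' have total salary = 230000
Step 2: Apply multiplier: 230000 × 1.2 = 276000.0
Step 3: Other records total: 518000
Step 4: Final sum = 276000.0 + 518000 = 794000.0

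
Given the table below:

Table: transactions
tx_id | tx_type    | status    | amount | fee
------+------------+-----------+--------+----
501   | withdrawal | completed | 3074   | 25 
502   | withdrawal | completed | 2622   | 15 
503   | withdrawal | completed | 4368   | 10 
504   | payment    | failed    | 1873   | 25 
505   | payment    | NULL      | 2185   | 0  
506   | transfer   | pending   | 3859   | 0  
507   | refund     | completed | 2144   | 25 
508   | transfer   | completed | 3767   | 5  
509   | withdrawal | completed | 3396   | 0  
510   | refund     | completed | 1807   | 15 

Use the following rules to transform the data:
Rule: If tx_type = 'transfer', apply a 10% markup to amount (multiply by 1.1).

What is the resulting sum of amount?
29857.6

Step 1: Records with tx_type = 'transfer' have total amount = 7626
Step 2: Apply multiplier: 7626 × 1.1 = 8388.6
Step 3: Other records total: 21469
Step 4: Final sum = 8388.6 + 21469 = 29857.6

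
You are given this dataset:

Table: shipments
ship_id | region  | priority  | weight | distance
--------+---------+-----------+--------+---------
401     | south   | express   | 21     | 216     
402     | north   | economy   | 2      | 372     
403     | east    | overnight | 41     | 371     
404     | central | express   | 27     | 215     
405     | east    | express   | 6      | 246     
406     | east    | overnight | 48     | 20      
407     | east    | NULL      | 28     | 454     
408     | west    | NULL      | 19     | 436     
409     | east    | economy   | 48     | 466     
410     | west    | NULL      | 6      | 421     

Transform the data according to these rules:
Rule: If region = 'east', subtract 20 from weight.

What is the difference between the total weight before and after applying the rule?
100

Step 1: Original sum of weight = 246
Step 2: 5 records have region = 'east'
Step 3: Each affected record changes by -20
Step 4: Total change = 5 × -20 = -100
Step 5: New sum = 246 + -100 = 146
Step 6: Difference = |146 - 246| = 100
        (Sum decreased by 100)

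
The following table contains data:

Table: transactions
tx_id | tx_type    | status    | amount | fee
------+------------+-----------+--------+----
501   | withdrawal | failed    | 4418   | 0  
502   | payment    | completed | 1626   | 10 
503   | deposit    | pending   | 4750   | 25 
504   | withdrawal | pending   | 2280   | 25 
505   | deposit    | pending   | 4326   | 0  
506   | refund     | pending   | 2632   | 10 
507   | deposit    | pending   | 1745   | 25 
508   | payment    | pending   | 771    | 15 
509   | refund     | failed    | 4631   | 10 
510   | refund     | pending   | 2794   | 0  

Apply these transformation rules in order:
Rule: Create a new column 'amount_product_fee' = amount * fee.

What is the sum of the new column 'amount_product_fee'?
319830

Step 1: For each record, compute amount * fee
Example calculations:
  4418 * 0 = 0
  1626 * 10 = 16260
  4750 * 25 = 118750
  ...
Step 2: Sum all derived values
Step 3: Total = 319830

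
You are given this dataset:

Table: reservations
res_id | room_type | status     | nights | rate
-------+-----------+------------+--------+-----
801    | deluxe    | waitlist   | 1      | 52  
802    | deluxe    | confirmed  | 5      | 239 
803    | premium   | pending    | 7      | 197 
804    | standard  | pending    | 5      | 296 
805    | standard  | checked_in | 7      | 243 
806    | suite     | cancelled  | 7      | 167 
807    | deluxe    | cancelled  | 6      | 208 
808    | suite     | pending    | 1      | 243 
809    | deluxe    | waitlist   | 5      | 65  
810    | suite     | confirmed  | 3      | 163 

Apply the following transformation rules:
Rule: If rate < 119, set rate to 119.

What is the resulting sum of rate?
1994

Step 1: 2 records have rate < 119
Step 2: These records originally summed to 117
Step 3: After setting to minimum: 2 × 119 = 238
Step 4: Unaffected records sum: 1756
Step 5: Final sum = 238 + 1756 = 1994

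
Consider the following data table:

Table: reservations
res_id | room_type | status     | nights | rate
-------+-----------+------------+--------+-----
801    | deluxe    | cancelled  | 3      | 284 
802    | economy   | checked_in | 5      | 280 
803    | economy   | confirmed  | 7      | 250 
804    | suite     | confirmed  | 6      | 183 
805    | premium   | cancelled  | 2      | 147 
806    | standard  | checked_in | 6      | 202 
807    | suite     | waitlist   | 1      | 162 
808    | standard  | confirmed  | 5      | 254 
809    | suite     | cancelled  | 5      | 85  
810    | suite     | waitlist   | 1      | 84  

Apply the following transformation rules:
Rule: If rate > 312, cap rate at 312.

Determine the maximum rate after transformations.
284

Step 1: Original maximum rate = 284
Step 2: Check cap of 312 against maximum
Step 3: No records exceed the cap (max 284 <= cap 312), so no capping applies
Step 4: Maximum after transformation = 284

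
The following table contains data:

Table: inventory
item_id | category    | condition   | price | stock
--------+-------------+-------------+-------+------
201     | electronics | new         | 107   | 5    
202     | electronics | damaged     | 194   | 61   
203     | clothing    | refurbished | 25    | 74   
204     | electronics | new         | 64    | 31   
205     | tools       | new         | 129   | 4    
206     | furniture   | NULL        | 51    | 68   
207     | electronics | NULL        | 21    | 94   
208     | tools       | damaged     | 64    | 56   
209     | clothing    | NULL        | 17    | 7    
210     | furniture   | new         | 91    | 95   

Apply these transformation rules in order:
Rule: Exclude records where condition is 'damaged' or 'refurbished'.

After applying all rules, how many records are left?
7

Step 1: Count records to exclude
  - 2 (damaged) + 1 (refurbished) = 3 records
Step 2: Total records: 10
Step 3: Remaining = 10 - 3 = 7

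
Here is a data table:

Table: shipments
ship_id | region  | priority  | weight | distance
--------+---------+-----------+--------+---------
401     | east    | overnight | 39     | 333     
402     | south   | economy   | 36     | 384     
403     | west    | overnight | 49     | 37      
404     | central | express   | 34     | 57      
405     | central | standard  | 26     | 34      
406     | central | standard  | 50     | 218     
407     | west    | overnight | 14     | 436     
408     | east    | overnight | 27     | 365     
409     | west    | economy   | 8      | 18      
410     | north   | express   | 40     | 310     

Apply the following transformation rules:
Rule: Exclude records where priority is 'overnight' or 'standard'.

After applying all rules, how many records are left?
4

Step 1: Count records to exclude
  - 4 (overnight) + 2 (standard) = 6 records
Step 2: Total records: 10
Step 3: Remaining = 10 - 6 = 4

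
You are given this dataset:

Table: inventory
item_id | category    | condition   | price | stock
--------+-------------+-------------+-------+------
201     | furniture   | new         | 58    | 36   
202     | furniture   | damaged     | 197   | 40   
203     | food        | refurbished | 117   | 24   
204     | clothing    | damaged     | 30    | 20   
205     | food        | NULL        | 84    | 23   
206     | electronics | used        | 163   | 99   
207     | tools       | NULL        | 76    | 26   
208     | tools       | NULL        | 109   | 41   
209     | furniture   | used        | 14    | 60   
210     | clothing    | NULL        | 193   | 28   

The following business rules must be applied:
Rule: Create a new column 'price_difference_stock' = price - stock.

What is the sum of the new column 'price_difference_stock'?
644

Step 1: For each record, compute price - stock
Example calculations:
  58 - 36 = 22
  197 - 40 = 157
  117 - 24 = 93
  ...
Step 2: Sum all derived values
Step 3: Total = 644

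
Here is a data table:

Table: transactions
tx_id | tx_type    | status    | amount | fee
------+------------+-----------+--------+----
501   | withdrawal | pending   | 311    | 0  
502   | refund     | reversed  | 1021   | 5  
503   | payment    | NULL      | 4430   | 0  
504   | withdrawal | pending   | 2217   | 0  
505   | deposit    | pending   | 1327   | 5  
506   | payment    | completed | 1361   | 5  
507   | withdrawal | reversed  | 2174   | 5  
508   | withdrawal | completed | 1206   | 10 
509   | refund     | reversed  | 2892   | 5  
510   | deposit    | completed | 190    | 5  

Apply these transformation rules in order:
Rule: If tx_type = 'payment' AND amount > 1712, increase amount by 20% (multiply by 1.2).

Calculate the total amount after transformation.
18015.0

Step 1: Find records where tx_type = 'payment' AND amount > 1712
Step 2: 1 records match, summing to 4430
Step 3: After multiplier: 4430 × 1.2 = 5316.0
Step 4: Unaffected records sum: 12699
Step 5: Final sum = 5316.0 + 12699 = 18015.0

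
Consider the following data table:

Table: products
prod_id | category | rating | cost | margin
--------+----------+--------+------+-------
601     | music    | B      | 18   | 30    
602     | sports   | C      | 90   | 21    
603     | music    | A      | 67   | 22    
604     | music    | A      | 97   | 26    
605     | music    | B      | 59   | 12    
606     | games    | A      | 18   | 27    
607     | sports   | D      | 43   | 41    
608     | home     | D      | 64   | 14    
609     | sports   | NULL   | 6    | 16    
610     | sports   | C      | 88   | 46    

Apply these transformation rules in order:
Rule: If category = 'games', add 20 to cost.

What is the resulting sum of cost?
570

Step 1: Count records where category = 'games': 1
Step 2: Total bonus added: 1 × 20 = 20
Step 3: Original sum of cost: 550
Step 4: Final sum = 550 + 20 = 570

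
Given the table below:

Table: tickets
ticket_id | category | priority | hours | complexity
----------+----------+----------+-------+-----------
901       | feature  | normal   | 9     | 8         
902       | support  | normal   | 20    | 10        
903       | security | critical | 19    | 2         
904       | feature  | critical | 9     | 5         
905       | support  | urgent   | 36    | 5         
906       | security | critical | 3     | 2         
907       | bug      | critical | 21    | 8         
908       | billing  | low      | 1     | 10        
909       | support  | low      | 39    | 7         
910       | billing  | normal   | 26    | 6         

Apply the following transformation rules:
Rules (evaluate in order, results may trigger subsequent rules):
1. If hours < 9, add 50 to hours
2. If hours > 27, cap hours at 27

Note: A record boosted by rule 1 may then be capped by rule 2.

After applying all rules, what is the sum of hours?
212

Step 1: Apply rule 1 to records with hours < 9
  - 2 records get bonus of 50
  - Of these, 2 records then exceed 27 and get capped
Step 2: Apply rule 2 to records with hours > 27
  - 2 records (original) are capped
Step 3: Calculate final sum = 212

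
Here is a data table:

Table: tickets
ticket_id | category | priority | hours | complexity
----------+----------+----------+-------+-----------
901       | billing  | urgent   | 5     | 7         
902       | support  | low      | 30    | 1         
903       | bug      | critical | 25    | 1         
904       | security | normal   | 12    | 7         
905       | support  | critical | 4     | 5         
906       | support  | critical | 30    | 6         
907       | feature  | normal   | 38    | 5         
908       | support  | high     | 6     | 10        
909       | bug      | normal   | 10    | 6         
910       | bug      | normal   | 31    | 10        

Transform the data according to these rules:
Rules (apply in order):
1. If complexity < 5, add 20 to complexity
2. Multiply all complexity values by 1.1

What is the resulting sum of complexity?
107.8

Step 1: Apply Rule 1 - Add 20 to records with complexity < 5
  - 2 records affected: 2 + (2 × 20) = 42
  - Unaffected records: 56
  - Sum after Rule 1: 98
Step 2: Apply Rule 2 - Multiply all by 1.1
  - 98 × 1.1 = 107.8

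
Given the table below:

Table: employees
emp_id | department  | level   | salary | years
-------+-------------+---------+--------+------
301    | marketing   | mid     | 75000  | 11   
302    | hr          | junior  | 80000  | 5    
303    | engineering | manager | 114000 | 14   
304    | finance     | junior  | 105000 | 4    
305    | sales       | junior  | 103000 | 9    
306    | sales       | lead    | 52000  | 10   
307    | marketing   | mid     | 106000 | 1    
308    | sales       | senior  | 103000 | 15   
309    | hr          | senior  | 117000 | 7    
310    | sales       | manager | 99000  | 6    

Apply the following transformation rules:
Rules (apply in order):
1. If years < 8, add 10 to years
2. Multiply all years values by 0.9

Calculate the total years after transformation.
118.8

Step 1: Apply Rule 1 - Add 10 to records with years < 8
  - 5 records affected: 23 + (5 × 10) = 73
  - Unaffected records: 59
  - Sum after Rule 1: 132
Step 2: Apply Rule 2 - Multiply all by 0.9
  - 132 × 0.9 = 118.8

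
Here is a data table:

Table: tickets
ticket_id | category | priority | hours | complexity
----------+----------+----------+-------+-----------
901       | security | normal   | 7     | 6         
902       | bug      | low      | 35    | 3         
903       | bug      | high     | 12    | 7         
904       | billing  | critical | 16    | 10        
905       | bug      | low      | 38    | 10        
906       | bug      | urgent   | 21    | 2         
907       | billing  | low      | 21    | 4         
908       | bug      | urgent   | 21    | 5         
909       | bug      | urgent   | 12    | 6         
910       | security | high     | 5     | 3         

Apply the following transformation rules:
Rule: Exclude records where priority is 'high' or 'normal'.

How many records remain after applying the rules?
7

Step 1: Count records to exclude
  - 2 (high) + 1 (normal) = 3 records
Step 2: Total records: 10
Step 3: Remaining = 10 - 3 = 7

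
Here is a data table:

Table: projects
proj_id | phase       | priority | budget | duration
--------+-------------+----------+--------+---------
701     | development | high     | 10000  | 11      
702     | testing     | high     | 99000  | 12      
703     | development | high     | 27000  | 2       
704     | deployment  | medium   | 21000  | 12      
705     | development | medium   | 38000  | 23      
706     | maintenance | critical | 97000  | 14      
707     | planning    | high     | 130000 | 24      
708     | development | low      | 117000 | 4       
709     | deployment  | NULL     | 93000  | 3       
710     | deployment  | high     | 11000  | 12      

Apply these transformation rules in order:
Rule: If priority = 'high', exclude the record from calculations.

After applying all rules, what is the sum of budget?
366000

Step 1: Identify records where priority = 'high'
Step 2: The excluded records sum to 277000
Step 3: Original total budget = 643000
Step 4: Remaining total = 643000 - 277000 = 366000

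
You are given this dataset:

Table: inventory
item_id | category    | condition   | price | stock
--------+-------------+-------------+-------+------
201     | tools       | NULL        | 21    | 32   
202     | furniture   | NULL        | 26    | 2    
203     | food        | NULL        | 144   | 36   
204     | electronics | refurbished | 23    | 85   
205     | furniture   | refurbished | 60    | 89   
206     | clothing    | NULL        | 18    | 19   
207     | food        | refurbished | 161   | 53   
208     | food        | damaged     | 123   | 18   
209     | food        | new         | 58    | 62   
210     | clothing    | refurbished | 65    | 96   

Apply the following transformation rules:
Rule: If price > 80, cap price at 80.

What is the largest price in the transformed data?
80

Step 1: Original maximum price = 161
Step 2: Apply cap at 80
Step 3: 3 records had price > 80 and were capped
Step 4: Maximum after transformation = 80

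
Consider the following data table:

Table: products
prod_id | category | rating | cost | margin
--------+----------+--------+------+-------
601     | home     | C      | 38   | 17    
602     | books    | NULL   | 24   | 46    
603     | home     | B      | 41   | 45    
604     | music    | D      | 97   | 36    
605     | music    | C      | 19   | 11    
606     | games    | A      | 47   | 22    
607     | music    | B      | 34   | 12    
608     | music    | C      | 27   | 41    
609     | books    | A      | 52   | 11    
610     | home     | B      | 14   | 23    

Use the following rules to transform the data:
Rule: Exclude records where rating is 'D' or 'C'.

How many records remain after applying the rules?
6

Step 1: Count records to exclude
  - 1 (D) + 3 (C) = 4 records
Step 2: Total records: 10
Step 3: Remaining = 10 - 4 = 6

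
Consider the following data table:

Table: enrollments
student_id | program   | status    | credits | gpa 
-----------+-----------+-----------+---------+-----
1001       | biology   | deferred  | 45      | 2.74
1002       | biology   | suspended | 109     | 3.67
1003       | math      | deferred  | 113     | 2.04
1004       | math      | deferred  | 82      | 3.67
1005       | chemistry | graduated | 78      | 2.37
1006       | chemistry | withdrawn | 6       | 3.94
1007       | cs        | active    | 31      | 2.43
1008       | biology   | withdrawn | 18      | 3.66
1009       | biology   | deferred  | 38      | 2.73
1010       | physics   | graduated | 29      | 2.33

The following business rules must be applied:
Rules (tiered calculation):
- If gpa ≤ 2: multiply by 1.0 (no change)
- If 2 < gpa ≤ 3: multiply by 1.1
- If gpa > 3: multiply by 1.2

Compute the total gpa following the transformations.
34.03

Step 1: Tier 1 (gpa ≤ 2): 0 records, sum = 0 × 1.0 = 0.0
Step 2: Tier 2 (2 < gpa ≤ 3): 6 records, sum = 14.64 × 1.1 = 16.1
Step 3: Tier 3 (gpa > 3): 4 records, sum = 14.94 × 1.2 = 17.93
Step 4: Final sum = 0.0 + 16.1 + 17.93 = 34.03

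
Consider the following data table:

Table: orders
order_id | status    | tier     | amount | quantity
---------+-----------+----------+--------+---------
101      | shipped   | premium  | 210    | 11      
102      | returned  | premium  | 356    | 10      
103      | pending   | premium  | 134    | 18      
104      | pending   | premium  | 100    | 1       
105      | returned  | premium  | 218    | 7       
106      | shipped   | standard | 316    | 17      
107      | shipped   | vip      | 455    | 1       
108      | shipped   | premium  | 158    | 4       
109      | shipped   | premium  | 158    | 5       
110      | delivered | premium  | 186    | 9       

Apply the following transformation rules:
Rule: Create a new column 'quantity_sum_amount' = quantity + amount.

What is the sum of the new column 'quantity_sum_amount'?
2374

Step 1: For each record, compute quantity + amount
Example calculations:
  11 + 210 = 221
  10 + 356 = 366
  18 + 134 = 152
  ...
Step 2: Sum all derived values
Step 3: Total = 2374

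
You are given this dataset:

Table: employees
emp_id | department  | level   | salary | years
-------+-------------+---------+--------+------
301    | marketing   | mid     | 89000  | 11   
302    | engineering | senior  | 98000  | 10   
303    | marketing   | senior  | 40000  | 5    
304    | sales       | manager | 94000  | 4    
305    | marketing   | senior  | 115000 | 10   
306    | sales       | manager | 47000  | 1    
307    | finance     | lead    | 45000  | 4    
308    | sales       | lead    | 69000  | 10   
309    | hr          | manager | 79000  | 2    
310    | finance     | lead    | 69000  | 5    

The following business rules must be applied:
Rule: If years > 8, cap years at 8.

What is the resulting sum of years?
53

Step 1: 4 records have years > 8
Step 2: These records originally summed to 41
Step 3: After capping: 4 × 8 = 32
Step 4: Unaffected records sum: 21
Step 5: Final sum = 32 + 21 = 53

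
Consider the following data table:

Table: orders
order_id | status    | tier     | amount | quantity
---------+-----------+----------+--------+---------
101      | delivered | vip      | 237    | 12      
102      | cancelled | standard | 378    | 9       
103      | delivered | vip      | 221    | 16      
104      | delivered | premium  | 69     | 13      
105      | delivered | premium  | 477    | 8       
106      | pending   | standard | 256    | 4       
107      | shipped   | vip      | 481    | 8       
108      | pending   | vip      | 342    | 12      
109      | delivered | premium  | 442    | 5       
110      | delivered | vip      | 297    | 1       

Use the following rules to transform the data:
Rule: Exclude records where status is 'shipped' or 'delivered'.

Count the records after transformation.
3

Step 1: Count records to exclude
  - 1 (shipped) + 6 (delivered) = 7 records
Step 2: Total records: 10
Step 3: Remaining = 10 - 7 = 3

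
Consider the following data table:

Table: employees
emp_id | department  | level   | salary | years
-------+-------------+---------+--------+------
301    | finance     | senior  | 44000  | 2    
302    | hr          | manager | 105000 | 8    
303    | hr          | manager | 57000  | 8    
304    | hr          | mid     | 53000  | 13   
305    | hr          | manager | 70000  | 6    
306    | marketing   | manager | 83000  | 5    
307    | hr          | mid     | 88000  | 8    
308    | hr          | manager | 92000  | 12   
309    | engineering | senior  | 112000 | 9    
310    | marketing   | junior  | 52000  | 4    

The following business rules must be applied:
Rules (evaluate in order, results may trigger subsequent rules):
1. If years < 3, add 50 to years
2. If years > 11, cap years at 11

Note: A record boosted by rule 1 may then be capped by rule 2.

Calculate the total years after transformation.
81

Step 1: Apply rule 1 to records with years < 3
  - 1 records get bonus of 50
  - Of these, 1 records then exceed 11 and get capped
Step 2: Apply rule 2 to records with years > 11
  - 2 records (original) are capped
Step 3: Calculate final sum = 81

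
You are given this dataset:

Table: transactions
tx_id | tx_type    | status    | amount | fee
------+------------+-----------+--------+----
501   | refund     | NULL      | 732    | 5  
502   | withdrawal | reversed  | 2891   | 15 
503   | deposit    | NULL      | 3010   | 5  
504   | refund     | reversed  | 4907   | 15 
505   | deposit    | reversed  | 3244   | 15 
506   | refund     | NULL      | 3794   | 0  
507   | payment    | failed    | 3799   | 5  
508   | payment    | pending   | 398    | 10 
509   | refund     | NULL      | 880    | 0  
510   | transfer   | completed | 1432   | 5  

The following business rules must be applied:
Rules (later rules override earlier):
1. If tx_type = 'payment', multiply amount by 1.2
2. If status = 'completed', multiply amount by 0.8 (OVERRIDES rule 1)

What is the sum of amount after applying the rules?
25640.0

Step 1: Rule 2 takes priority for records with status = 'completed'
  - 1 records: 1432 × 0.8 = 1145.6
Step 2: Rule 1 applies to remaining records with tx_type = 'payment'
  - 2 records: 4197 × 1.2 = 5036.4
Step 3: Other records unchanged: 19458
Step 4: Final sum = 1145.6 + 5036.4 + 19458 = 25640.0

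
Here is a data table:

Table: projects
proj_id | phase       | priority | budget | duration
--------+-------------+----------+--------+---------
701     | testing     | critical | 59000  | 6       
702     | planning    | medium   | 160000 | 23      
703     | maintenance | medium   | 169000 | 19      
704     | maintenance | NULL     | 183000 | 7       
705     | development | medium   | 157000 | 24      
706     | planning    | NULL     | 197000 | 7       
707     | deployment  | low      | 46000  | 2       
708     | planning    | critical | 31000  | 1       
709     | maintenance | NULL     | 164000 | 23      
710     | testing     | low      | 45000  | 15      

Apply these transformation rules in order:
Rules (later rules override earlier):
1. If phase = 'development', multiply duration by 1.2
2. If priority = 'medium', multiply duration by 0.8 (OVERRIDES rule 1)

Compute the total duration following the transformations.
113.8

Step 1: Rule 2 takes priority for records with priority = 'medium'
  - 3 records: 66 × 0.8 = 52.8
Step 2: Rule 1 applies to remaining records with phase = 'development'
  - 0 records: 0 × 1.2 = 0.0
Step 3: Other records unchanged: 61
Step 4: Final sum = 52.8 + 0.0 + 61 = 113.8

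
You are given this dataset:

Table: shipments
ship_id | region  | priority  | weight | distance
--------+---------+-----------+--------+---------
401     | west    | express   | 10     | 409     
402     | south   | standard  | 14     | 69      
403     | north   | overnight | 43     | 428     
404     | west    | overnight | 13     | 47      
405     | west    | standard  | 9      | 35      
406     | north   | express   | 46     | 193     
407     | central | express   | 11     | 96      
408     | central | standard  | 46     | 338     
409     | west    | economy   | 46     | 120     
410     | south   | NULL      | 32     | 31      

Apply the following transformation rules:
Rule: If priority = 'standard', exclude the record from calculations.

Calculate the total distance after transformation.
1324

Step 1: Identify records where priority = 'standard'
Step 2: The excluded records sum to 442
Step 3: Original total distance = 1766
Step 4: Remaining total = 1766 - 442 = 1324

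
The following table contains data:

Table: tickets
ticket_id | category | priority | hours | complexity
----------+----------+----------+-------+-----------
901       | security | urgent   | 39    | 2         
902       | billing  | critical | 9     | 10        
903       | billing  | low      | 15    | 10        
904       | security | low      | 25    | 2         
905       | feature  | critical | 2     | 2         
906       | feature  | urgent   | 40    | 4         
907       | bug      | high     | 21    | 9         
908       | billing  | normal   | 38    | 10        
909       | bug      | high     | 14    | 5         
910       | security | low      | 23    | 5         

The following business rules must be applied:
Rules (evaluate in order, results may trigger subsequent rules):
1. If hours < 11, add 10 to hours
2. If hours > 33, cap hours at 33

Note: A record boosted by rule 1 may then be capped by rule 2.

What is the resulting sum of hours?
228

Step 1: Apply rule 1 to records with hours < 11
  - 2 records get bonus of 10
  - Of these, 0 records then exceed 33 and get capped
Step 2: Apply rule 2 to records with hours > 33
  - 3 records (original) are capped
Step 3: Calculate final sum = 228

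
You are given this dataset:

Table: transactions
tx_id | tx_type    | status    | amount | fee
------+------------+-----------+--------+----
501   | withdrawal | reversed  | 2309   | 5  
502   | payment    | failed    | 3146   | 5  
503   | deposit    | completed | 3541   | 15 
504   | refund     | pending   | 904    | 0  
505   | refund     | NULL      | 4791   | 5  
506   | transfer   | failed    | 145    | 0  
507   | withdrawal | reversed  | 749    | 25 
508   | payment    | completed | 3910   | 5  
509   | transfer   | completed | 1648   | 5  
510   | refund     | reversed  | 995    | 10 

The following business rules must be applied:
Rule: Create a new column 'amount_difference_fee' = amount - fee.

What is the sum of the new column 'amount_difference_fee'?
22063

Step 1: For each record, compute amount - fee
Example calculations:
  2309 - 5 = 2304
  3146 - 5 = 3141
  3541 - 15 = 3526
  ...
Step 2: Sum all derived values
Step 3: Total = 22063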